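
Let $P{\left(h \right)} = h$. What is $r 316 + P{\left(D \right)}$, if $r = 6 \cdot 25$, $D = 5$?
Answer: $47405$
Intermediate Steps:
$r = 150$
$r 316 + P{\left(D \right)} = 150 \cdot 316 + 5 = 47400 + 5 = 47405$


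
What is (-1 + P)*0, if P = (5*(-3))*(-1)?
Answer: 0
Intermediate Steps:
P = 15 (P = -15*(-1) = 15)
(-1 + P)*0 = (-1 + 15)*0 = 14*0 = 0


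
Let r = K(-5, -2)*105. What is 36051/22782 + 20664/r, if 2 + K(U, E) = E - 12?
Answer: -203473/18985 ≈ -10.718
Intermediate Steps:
K(U, E) = -14 + E (K(U, E) = -2 + (E - 12) = -2 + (-12 + E) = -14 + E)
r = -1680 (r = (-14 - 2)*105 = -16*105 = -1680)
36051/22782 + 20664/r = 36051/22782 + 20664/(-1680) = 36051*(1/22782) + 20664*(-1/1680) = 12017/7594 - 123/10 = -203473/18985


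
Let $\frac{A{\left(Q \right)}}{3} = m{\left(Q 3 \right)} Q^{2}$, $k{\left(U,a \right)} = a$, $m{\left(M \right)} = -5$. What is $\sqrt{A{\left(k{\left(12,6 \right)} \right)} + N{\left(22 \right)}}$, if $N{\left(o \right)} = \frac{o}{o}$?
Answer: $7 i \sqrt{11} \approx 23.216 i$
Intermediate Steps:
$N{\left(o \right)} = 1$
$A{\left(Q \right)} = - 15 Q^{2}$ ($A{\left(Q \right)} = 3 \left(- 5 Q^{2}\right) = - 15 Q^{2}$)
$\sqrt{A{\left(k{\left(12,6 \right)} \right)} + N{\left(22 \right)}} = \sqrt{- 15 \cdot 6^{2} + 1} = \sqrt{\left(-15\right) 36 + 1} = \sqrt{-540 + 1} = \sqrt{-539} = 7 i \sqrt{11}$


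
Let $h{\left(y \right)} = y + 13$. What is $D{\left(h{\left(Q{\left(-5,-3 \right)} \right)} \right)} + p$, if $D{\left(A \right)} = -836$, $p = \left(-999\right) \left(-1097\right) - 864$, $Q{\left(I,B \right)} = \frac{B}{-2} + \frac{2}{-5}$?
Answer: $1094203$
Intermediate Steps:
$Q{\left(I,B \right)} = - \frac{2}{5} - \frac{B}{2}$ ($Q{\left(I,B \right)} = B \left(- \frac{1}{2}\right) + 2 \left(- \frac{1}{5}\right) = - \frac{B}{2} - \frac{2}{5} = - \frac{2}{5} - \frac{B}{2}$)
$h{\left(y \right)} = 13 + y$
$p = 1095039$ ($p = 1095903 - 864 = 1095039$)
$D{\left(h{\left(Q{\left(-5,-3 \right)} \right)} \right)} + p = -836 + 1095039 = 1094203$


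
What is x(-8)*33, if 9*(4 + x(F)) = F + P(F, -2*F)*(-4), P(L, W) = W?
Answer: -396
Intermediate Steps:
x(F) = -4 + F (x(F) = -4 + (F - 2*F*(-4))/9 = -4 + (F + 8*F)/9 = -4 + (9*F)/9 = -4 + F)
x(-8)*33 = (-4 - 8)*33 = -12*33 = -396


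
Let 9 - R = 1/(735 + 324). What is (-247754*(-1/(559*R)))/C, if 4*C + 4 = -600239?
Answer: -13454948/40995596495 ≈ -0.00032820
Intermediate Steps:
R = 9530/1059 (R = 9 - 1/(735 + 324) = 9 - 1/1059 = 9530/1059 ≈ 8.9991)
C = -600243/4 (C = -1 + (¼)*(-600239) = -1 - 600239/4 = -600243/4 ≈ -1.5006e+5)
(-247754*(-1/(559*R)))/C = (-247754/((-559*9530/1059)))/(-600243/4) = -247754/(-5327270/1059)*(-4/600243) = -247754*(-1059/5327270)*(-4/600243) = (10091211/204895)*(-4/600243) = -13454948/40995596495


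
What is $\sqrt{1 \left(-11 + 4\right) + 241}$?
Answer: $3 \sqrt{26} \approx 15.297$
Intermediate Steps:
$\sqrt{1 \left(-11 + 4\right) + 241} = \sqrt{1 \left(-7\right) + 241} = \sqrt{-7 + 241} = \sqrt{234} = 3 \sqrt{26}$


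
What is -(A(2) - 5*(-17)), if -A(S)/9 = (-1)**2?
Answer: -76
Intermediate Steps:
A(S) = -9 (A(S) = -9*(-1)**2 = -9*1 = -9)
-(A(2) - 5*(-17)) = -(-9 - 5*(-17)) = -(-9 + 85) = -1*76 = -76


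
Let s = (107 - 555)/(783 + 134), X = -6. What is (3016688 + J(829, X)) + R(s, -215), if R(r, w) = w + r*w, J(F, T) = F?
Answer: 395280322/131 ≈ 3.0174e+6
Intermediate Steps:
s = -64/131 (s = -448/917 = -448*1/917 = -64/131 ≈ -0.48855)
(3016688 + J(829, X)) + R(s, -215) = (3016688 + 829) - 215*(1 - 64/131) = 3017517 - 215*67/131 = 3017517 - 14405/131 = 395280322/131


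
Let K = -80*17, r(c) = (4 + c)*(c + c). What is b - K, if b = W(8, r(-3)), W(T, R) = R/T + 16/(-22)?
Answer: 59775/44 ≈ 1358.5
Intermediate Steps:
r(c) = 2*c*(4 + c) (r(c) = (4 + c)*(2*c) = 2*c*(4 + c))
W(T, R) = -8/11 + R/T (W(T, R) = R/T + 16*(-1/22) = R/T - 8/11 = -8/11 + R/T)
b = -65/44 (b = -8/11 + (2*(-3)*(4 - 3))/8 = -8/11 + (2*(-3)*1)*(⅛) = -8/11 - 6*⅛ = -8/11 - ¾ = -65/44 ≈ -1.4773)
K = -1360
b - K = -65/44 - 1*(-1360) = -65/44 + 1360 = 59775/44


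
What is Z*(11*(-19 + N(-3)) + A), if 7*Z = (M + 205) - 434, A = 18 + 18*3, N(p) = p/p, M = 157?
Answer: 1296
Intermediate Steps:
N(p) = 1
A = 72 (A = 18 + 54 = 72)
Z = -72/7 (Z = ((157 + 205) - 434)/7 = (362 - 434)/7 = (1/7)*(-72) = -72/7 ≈ -10.286)
Z*(11*(-19 + N(-3)) + A) = -72*(11*(-19 + 1) + 72)/7 = -72*(11*(-18) + 72)/7 = -72*(-198 + 72)/7 = -72/7*(-126) = 1296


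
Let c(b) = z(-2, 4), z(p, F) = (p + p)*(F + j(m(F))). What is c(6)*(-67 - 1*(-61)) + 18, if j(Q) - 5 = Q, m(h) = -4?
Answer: 138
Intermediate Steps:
j(Q) = 5 + Q
z(p, F) = 2*p*(1 + F) (z(p, F) = (p + p)*(F + (5 - 4)) = (2*p)*(F + 1) = (2*p)*(1 + F) = 2*p*(1 + F))
c(b) = -20 (c(b) = 2*(-2)*(1 + 4) = 2*(-2)*5 = -20)
c(6)*(-67 - 1*(-61)) + 18 = -20*(-67 - 1*(-61)) + 18 = -20*(-67 + 61) + 18 = -20*(-6) + 18 = 120 + 18 = 138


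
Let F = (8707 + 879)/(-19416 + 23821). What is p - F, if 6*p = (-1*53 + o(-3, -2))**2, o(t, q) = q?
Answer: 13267609/26430 ≈ 501.99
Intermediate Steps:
F = 9586/4405 ≈ 2.1762
p = 3025/6 (p = (-1*53 - 2)**2/6 = (-53 - 2)**2/6 = (1/6)*(-55)**2 = (1/6)*3025 = 3025/6 ≈ 504.17)
p - F = 3025/6 - 1*9586/4405 = 3025/6 - 9586/4405 = 13267609/26430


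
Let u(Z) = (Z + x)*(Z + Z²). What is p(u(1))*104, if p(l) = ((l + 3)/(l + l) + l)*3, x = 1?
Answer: 1521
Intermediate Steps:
u(Z) = (1 + Z)*(Z + Z²) (u(Z) = (Z + 1)*(Z + Z²) = (1 + Z)*(Z + Z²))
p(l) = 3*l + 3*(3 + l)/(2*l) (p(l) = ((3 + l)/((2*l)) + l)*3 = ((3 + l)*(1/(2*l)) + l)*3 = ((3 + l)/(2*l) + l)*3 = (l + (3 + l)/(2*l))*3 = 3*l + 3*(3 + l)/(2*l))
p(u(1))*104 = (3/2 + 3*(1*(1 + 1² + 2*1)) + 9/(2*((1*(1 + 1² + 2*1)))))*104 = (3/2 + 3*(1*(1 + 1 + 2)) + 9/(2*((1*(1 + 1 + 2)))))*104 = (3/2 + 3*(1*4) + 9/(2*((1*4))))*104 = (3/2 + 3*4 + (9/2)/4)*104 = (3/2 + 12 + (9/2)*(¼))*104 = (3/2 + 12 + 9/8)*104 = (117/8)*104 = 1521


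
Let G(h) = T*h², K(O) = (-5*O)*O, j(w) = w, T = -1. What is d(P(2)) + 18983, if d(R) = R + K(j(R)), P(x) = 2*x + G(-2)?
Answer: 18983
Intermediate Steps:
K(O) = -5*O²
G(h) = -h²
P(x) = -4 + 2*x (P(x) = 2*x - 1*(-2)² = 2*x - 1*4 = 2*x - 4 = -4 + 2*x)
d(R) = R - 5*R²
d(P(2)) + 18983 = (-4 + 2*2)*(1 - 5*(-4 + 2*2)) + 18983 = (-4 + 4)*(1 - 5*(-4 + 4)) + 18983 = 0*(1 - 5*0) + 18983 = 0*(1 + 0) + 18983 = 0*1 + 18983 = 0 + 18983 = 18983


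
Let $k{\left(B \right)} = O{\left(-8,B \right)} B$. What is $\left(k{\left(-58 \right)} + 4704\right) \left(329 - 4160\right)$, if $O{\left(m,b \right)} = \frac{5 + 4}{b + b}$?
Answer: $- \frac{36076527}{2} \approx -1.8038 \cdot 10^{7}$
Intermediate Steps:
$O{\left(m,b \right)} = \frac{9}{2 b}$
$k{\left(B \right)} = \frac{9}{2}$ ($k{\left(B \right)} = \frac{9}{2 B} B = \frac{9}{2}$)
$\left(k{\left(-58 \right)} + 4704\right) \left(329 - 4160\right) = \left(\frac{9}{2} + 4704\right) \left(329 - 4160\right) = \frac{9417}{2} \left(-3831\right) = - \frac{36076527}{2}$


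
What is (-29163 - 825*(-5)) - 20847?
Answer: -45885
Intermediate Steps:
(-29163 - 825*(-5)) - 20847 = (-29163 + 4125) - 20847 = -25038 - 20847 = -45885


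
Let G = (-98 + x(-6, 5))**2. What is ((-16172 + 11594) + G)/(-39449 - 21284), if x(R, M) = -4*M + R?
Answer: -10798/60733 ≈ -0.17779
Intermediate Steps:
x(R, M) = R - 4*M
G = 15376 (G = (-98 + (-6 - 4*5))**2 = (-98 + (-6 - 20))**2 = (-98 - 26)**2 = (-124)**2 = 15376)
((-16172 + 11594) + G)/(-39449 - 21284) = ((-16172 + 11594) + 15376)/(-39449 - 21284) = (-4578 + 15376)/(-60733) = 10798*(-1/60733) = -10798/60733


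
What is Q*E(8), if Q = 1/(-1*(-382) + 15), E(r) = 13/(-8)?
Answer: -13/3176 ≈ -0.0040932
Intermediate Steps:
E(r) = -13/8 (E(r) = 13*(-⅛) = -13/8)
Q = 1/397 (Q = 1/(382 + 15) = 1/397 ≈ 0.0025189)
Q*E(8) = (1/397)*(-13/8) = -13/3176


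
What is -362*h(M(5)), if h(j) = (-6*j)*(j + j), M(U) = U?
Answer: 108600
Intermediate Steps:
h(j) = -12*j² (h(j) = (-6*j)*(2*j) = -12*j²)
-362*h(M(5)) = -(-4344)*5² = -(-4344)*25 = -362*(-300) = 108600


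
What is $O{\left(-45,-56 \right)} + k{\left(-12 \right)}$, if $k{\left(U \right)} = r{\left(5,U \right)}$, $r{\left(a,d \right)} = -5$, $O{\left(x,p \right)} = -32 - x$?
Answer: $8$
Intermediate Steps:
$k{\left(U \right)} = -5$
$O{\left(-45,-56 \right)} + k{\left(-12 \right)} = \left(-32 - -45\right) - 5 = \left(-32 + 45\right) - 5 = 13 - 5 = 8$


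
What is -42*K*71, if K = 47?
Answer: -140154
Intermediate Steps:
-42*K*71 = -42*47*71 = -1974*71 = -140154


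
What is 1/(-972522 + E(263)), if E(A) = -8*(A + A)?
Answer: -1/976730 ≈ -1.0238e-6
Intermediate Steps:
E(A) = -16*A
1/(-972522 + E(263)) = 1/(-972522 - 16*263) = 1/(-972522 - 4208) = 1/(-976730) = -1/976730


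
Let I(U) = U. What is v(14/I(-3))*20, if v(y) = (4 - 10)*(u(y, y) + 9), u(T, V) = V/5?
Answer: -968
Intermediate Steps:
u(T, V) = V/5 (u(T, V) = V*(⅕) = V/5)
v(y) = -54 - 6*y/5 (v(y) = (4 - 10)*(y/5 + 9) = -6*(9 + y/5) = -54 - 6*y/5)
v(14/I(-3))*20 = (-54 - 84/(5*(-3)))*20 = (-54 - 84*(-1)/(5*3))*20 = (-54 - 6/5*(-14/3))*20 = (-54 + 28/5)*20 = -242/5*20 = -968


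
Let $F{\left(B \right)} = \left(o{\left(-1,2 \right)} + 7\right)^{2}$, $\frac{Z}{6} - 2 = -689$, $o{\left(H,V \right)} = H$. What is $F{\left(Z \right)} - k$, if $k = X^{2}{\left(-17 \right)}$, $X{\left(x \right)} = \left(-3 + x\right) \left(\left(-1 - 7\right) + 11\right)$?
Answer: $-3564$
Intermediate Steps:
$X{\left(x \right)} = -9 + 3 x$ ($X{\left(x \right)} = \left(-3 + x\right) \left(-8 + 11\right) = \left(-3 + x\right) 3 = -9 + 3 x$)
$k = 3600$ ($k = \left(-9 + 3 \left(-17\right)\right)^{2} = \left(-9 - 51\right)^{2} = \left(-60\right)^{2} = 3600$)
$Z = -4122$ ($Z = 12 + 6 \left(-689\right) = 12 - 4134 = -4122$)
$F{\left(B \right)} = 36$ ($F{\left(B \right)} = \left(-1 + 7\right)^{2} = 6^{2} = 36$)
$F{\left(Z \right)} - k = 36 - 3600 = -3564$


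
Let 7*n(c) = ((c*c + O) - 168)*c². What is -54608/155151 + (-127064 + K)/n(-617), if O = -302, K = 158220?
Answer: -1129173078140548/3208194444561363 ≈ -0.35197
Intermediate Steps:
n(c) = c²*(-470 + c²)/7 (n(c) = (((c*c - 302) - 168)*c²)/7 = (((c² - 302) - 168)*c²)/7 = (((-302 + c²) - 168)*c²)/7 = ((-470 + c²)*c²)/7 = (c²*(-470 + c²))/7 = c²*(-470 + c²)/7)
-54608/155151 + (-127064 + K)/n(-617) = -54608/155151 + (-127064 + 158220)/(((⅐)*(-617)²*(-470 + (-617)²))) = -54608*1/155151 + 31156/(((⅐)*380689*(-470 + 380689))) = -54608/155151 + 31156/(((⅐)*380689*380219)) = -54608/155151 + 31156/20677884413 = -1129173078140548/3208194444561363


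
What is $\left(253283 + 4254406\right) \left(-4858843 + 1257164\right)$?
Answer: $-16235248809831$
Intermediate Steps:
$\left(253283 + 4254406\right) \left(-4858843 + 1257164\right) = 4507689 \left(-3601679\right) = -16235248809831$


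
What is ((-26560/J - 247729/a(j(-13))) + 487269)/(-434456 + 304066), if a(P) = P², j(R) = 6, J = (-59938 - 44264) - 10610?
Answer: -99277725881/26946606024 ≈ -3.6842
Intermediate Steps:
J = -114812 (J = -104202 - 10610 = -114812)
((-26560/J - 247729/a(j(-13))) + 487269)/(-434456 + 304066) = ((-26560/(-114812) - 247729/(6²)) + 487269)/(-434456 + 304066) = ((-26560*(-1/114812) - 247729/36) + 487269)/(-130390) = ((6640/28703 - 247729*1/36) + 487269)*(-1/130390) = ((6640/28703 - 247729/36) + 487269)*(-1/130390) = (-7110326447/1033308 + 487269)*(-1/130390) = (496388629405/1033308)*(-1/130390) = -99277725881/26946606024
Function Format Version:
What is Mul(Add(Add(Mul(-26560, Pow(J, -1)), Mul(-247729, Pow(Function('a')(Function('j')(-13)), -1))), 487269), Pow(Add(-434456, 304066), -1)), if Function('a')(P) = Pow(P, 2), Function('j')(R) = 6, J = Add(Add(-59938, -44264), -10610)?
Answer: Rational(-99277725881, 26946606024) ≈ -3.6842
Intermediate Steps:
J = -114812 (J = Add(-104202, -10610) = -114812)
Mul(Add(Add(Mul(-26560, Pow(J, -1)), Mul(-247729, Pow(Function('a')(Function('j')(-13)), -1))), 487269), Pow(Add(-434456, 304066), -1)) = Mul(Add(Add(Mul(-26560, Pow(-114812, -1)), Mul(-247729, Pow(Pow(6, 2), -1))), 487269), Pow(Add(-434456, 304066), -1)) = Mul(Add(Add(Mul(-26560, Rational(-1, 114812)), Mul(-247729, Pow(36, -1))), 487269), Pow(-130390, -1)) = Mul(Add(Add(Rational(6640, 28703), Mul(-247729, Rational(1, 36))), 487269), Rational(-1, 130390)) = Mul(Add(Add(Rational(6640, 28703), Rational(-247729, 36)), 487269), Rational(-1, 130390)) = Mul(Add(Rational(-7110326447, 1033308), 487269), Rational(-1, 130390)) = Mul(Rational(496388629405, 1033308), Rational(-1, 130390)) = Rational(-99277725881, 26946606024)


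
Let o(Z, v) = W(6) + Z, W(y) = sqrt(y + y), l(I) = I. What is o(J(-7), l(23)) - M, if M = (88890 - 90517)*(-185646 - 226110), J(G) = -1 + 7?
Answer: -669927006 + 2*sqrt(3) ≈ -6.6993e+8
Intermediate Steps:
J(G) = 6
W(y) = sqrt(2)*sqrt(y) (W(y) = sqrt(2*y) = sqrt(2)*sqrt(y))
o(Z, v) = Z + 2*sqrt(3) (o(Z, v) = sqrt(2)*sqrt(6) + Z = 2*sqrt(3) + Z = Z + 2*sqrt(3))
M = 669927012 (M = -1627*(-411756) = 669927012)
o(J(-7), l(23)) - M = (6 + 2*sqrt(3)) - 1*669927012 = (6 + 2*sqrt(3)) - 669927012 = -669927006 + 2*sqrt(3)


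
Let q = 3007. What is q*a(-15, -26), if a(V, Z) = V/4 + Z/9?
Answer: -718673/36 ≈ -19963.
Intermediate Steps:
a(V, Z) = V/4 + Z/9 (a(V, Z) = V*(¼) + Z*(⅑) = V/4 + Z/9)
q*a(-15, -26) = 3007*((¼)*(-15) + (⅑)*(-26)) = 3007*(-15/4 - 26/9) = 3007*(-239/36) = -718673/36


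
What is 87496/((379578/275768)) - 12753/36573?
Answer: 147075055781585/2313717699 ≈ 63567.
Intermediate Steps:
87496/((379578/275768)) - 12753/36573 = 87496/((379578*(1/275768))) - 12753*1/36573 = 87496/(189789/137884) - 4251/12191 = 87496*(137884/189789) - 4251/12191 = 12064298464/189789 - 4251/12191 = 147075055781585/2313717699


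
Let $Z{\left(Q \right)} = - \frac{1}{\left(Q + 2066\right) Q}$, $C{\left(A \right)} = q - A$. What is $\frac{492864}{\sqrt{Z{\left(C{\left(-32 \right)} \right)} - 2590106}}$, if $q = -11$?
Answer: $- \frac{492864 i \sqrt{4975090961582301}}{113516575663} \approx - 306.24 i$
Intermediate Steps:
$C{\left(A \right)} = -11 - A$
$Z{\left(Q \right)} = - \frac{1}{Q \left(2066 + Q\right)}$ ($Z{\left(Q \right)} = - \frac{1}{\left(2066 + Q\right) Q} = - \frac{1}{Q \left(2066 + Q\right)}$)
$\frac{492864}{\sqrt{Z{\left(C{\left(-32 \right)} \right)} - 2590106}} = \frac{492864}{\sqrt{- \frac{1}{\left(-11 - -32\right) \left(2066 - -21\right)} - 2590106}} = \frac{492864}{\sqrt{- \frac{1}{\left(-11 + 32\right) \left(2066 + \left(-11 + 32\right)\right)} - 2590106}} = \frac{492864}{\sqrt{- \frac{1}{21 \left(2066 + 21\right)} - 2590106}} = \frac{492864}{\sqrt{\left(-1\right) \frac{1}{21} \cdot \frac{1}{2087} - 2590106}} = \frac{492864}{\sqrt{- \frac{1}{43827} - 2590106}} = \frac{492864}{\sqrt{- \frac{113516575663}{43827}}} = \frac{492864}{\frac{1}{43827} i \sqrt{4975090961582301}} = 492864 \left(- \frac{i \sqrt{4975090961582301}}{113516575663}\right) = - \frac{492864 i \sqrt{4975090961582301}}{113516575663}$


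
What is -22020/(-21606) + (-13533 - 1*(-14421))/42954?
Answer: 26806478/25779559 ≈ 1.0398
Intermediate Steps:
-22020/(-21606) + (-13533 - 1*(-14421))/42954 = -22020*(-1/21606) + (-13533 + 14421)*(1/42954) = 3670/3601 + 888*(1/42954) = 3670/3601 + 148/7159 = 26806478/25779559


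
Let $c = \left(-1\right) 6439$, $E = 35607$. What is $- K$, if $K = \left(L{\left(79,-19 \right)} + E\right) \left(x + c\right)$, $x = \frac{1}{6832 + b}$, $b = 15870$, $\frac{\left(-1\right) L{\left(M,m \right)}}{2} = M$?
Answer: $\frac{5181870196473}{22702} \approx 2.2826 \cdot 10^{8}$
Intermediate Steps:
$L{\left(M,m \right)} = - 2 M$
$x = \frac{1}{22702}$ ($x = \frac{1}{6832 + 15870} = \frac{1}{22702} \approx 4.4049 \cdot 10^{-5}$)
$c = -6439$
$K = - \frac{5181870196473}{22702}$ ($K = \left(\left(-2\right) 79 + 35607\right) \left(\frac{1}{22702} - 6439\right) = \left(-158 + 35607\right) \left(- \frac{146178177}{22702}\right) = 35449 \left(- \frac{146178177}{22702}\right) = - \frac{5181870196473}{22702} \approx -2.2826 \cdot 10^{8}$)
$- K = \left(-1\right) \left(- \frac{5181870196473}{22702}\right) = \frac{5181870196473}{22702}$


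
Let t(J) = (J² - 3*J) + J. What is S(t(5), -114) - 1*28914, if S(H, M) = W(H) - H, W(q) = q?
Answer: -28914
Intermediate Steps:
t(J) = J² - 2*J
S(H, M) = 0 (S(H, M) = H - H = 0)
S(t(5), -114) - 1*28914 = 0 - 1*28914 = 0 - 28914 = -28914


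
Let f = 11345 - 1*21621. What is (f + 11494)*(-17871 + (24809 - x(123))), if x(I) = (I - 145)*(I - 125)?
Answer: 8396892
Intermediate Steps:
x(I) = (-145 + I)*(-125 + I)
f = -10276 (f = 11345 - 21621 = -10276)
(f + 11494)*(-17871 + (24809 - x(123))) = (-10276 + 11494)*(-17871 + (24809 - (18125 + 123**2 - 270*123))) = 1218*(-17871 + (24809 - (18125 + 15129 - 33210))) = 1218*(-17871 + (24809 - 1*44)) = 1218*(-17871 + (24809 - 44)) = 1218*(-17871 + 24765) = 1218*6894 = 8396892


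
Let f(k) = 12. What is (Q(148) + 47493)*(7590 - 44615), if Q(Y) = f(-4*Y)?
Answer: -1758872625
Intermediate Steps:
Q(Y) = 12
(Q(148) + 47493)*(7590 - 44615) = (12 + 47493)*(7590 - 44615) = 47505*(-37025) = -1758872625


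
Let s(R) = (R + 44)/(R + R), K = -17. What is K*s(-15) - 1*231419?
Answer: -6942077/30 ≈ -2.3140e+5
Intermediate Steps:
s(R) = (44 + R)/(2*R) (s(R) = (44 + R)/((2*R)) = (44 + R)*(1/(2*R)) = (44 + R)/(2*R))
K*s(-15) - 1*231419 = -17*(44 - 15)/(2*(-15)) - 1*231419 = -17*(-1)*29/(2*15) - 231419 = -17*(-29/30) - 231419 = 493/30 - 231419 = -6942077/30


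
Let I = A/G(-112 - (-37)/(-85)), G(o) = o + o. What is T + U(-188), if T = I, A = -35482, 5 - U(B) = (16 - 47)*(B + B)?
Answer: -109840622/9557 ≈ -11493.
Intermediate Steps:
U(B) = 5 + 62*B (U(B) = 5 - (16 - 47)*(B + B) = 5 - (-31)*2*B = 5 - (-62)*B = 5 + 62*B)
G(o) = 2*o
I = 1507985/9557 (I = -35482*1/(2*(-112 - (-37)/(-85))) = -35482*1/(2*(-112 - (-37)*(-1)/85)) = -35482*1/(2*(-112 - 1*37/85)) = -35482*1/(2*(-112 - 37/85)) = -35482/(2*(-9557/85)) = -35482/(-19114/85) = -35482*(-85/19114) = 1507985/9557 ≈ 157.79)
T = 1507985/9557 ≈ 157.79
T + U(-188) = 1507985/9557 + (5 + 62*(-188)) = 1507985/9557 + (5 - 11656) = 1507985/9557 - 11651 = -109840622/9557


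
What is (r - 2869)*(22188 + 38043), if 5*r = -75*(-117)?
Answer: -67097334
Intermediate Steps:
r = 1755 (r = (-75*(-117))/5 = (⅕)*8775 = 1755)
(r - 2869)*(22188 + 38043) = (1755 - 2869)*(22188 + 38043) = -1114*60231 = -67097334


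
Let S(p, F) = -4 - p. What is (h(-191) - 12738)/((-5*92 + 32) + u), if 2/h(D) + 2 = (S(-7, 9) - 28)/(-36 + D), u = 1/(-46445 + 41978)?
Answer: 8137468384/273398411 ≈ 29.764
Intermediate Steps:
u = -1/4467 (u = 1/(-4467) = -1/4467 ≈ -0.00022386)
h(D) = 2/(-2 - 25/(-36 + D)) (h(D) = 2/(-2 + ((-4 - 1*(-7)) - 28)/(-36 + D)) = 2/(-2 + ((-4 + 7) - 28)/(-36 + D)) = 2/(-2 + (3 - 28)/(-36 + D)) = 2/(-2 - 25/(-36 + D)))
(h(-191) - 12738)/((-5*92 + 32) + u) = (2*(36 - 1*(-191))/(-47 + 2*(-191)) - 12738)/((-5*92 + 32) - 1/4467) = (2*(36 + 191)/(-47 - 382) - 12738)/((-460 + 32) - 1/4467) = (2*227/(-429) - 12738)/(-428 - 1/4467) = (2*(-1/429)*227 - 12738)/(-1911877/4467) = (-454/429 - 12738)*(-4467/1911877) = -5465056/429*(-4467/1911877) = 8137468384/273398411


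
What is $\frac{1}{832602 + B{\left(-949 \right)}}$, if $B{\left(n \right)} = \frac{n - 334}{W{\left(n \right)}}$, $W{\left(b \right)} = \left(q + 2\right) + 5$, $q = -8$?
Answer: $\frac{1}{833885} \approx 1.1992 \cdot 10^{-6}$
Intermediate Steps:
$W{\left(b \right)} = -1$ ($W{\left(b \right)} = \left(-8 + 2\right) + 5 = -6 + 5 = -1$)
$B{\left(n \right)} = 334 - n$ ($B{\left(n \right)} = \frac{n - 334}{-1} = \left(-334 + n\right) \left(-1\right) = 334 - n$)
$\frac{1}{832602 + B{\left(-949 \right)}} = \frac{1}{832602 + \left(334 - -949\right)} = \frac{1}{832602 + \left(334 + 949\right)} = \frac{1}{832602 + 1283} = \frac{1}{833885}$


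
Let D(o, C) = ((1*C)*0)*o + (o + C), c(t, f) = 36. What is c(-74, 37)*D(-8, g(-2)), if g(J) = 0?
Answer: -288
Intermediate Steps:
D(o, C) = C + o (D(o, C) = (C*0)*o + (C + o) = 0*o + (C + o) = 0 + (C + o) = C + o)
c(-74, 37)*D(-8, g(-2)) = 36*(0 - 8) = 36*(-8) = -288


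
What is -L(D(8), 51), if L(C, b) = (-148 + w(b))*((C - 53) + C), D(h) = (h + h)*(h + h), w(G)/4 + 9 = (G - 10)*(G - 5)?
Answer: -3378240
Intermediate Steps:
w(G) = -36 + 4*(-10 + G)*(-5 + G) (w(G) = -36 + 4*((G - 10)*(G - 5)) = -36 + 4*((-10 + G)*(-5 + G)) = -36 + 4*(-10 + G)*(-5 + G))
D(h) = 4*h² (D(h) = (2*h)*(2*h) = 4*h²)
L(C, b) = (-53 + 2*C)*(16 - 60*b + 4*b²) (L(C, b) = (-148 + (164 - 60*b + 4*b²))*((C - 53) + C) = (16 - 60*b + 4*b²)*((-53 + C) + C) = (16 - 60*b + 4*b²)*(-53 + 2*C) = (-53 + 2*C)*(16 - 60*b + 4*b²))
-L(D(8), 51) = -(-848 - 212*51² + 32*(4*8²) + 3180*51 - 120*4*8²*51 + 8*(4*8²)*51²) = -(-848 - 212*2601 + 32*(4*64) + 162180 - 120*4*64*51 + 8*(4*64)*2601) = -(-848 - 551412 + 32*256 + 162180 - 120*256*51 + 8*256*2601) = -(-848 - 551412 + 8192 + 162180 - 1566720 + 5326848) = -1*3378240 = -3378240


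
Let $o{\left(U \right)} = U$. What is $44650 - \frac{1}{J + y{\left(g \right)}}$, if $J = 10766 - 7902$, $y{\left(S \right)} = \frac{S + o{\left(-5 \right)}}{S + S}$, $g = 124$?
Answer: $\frac{31718957902}{710391} \approx 44650.0$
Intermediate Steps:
$y{\left(S \right)} = \frac{-5 + S}{2 S}$ ($y{\left(S \right)} = \frac{S - 5}{S + S} = \frac{-5 + S}{2 S}$)
$J = 2864$ ($J = 10766 - 7902 = 2864$)
$44650 - \frac{1}{J + y{\left(g \right)}} = 44650 - \frac{1}{2864 + \frac{-5 + 124}{2 \cdot 124}} = 44650 - \frac{1}{2864 + \frac{1}{2} \cdot \frac{1}{124} \cdot 119} = 44650 - \frac{1}{2864 + \frac{119}{248}} = 44650 - \frac{1}{\frac{710391}{248}} = 44650 - \frac{248}{710391} = \frac{31718957902}{710391}$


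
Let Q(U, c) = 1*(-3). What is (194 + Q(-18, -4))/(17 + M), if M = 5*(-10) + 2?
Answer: -191/31 ≈ -6.1613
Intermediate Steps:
Q(U, c) = -3
M = -48 (M = -50 + 2 = -48)
(194 + Q(-18, -4))/(17 + M) = (194 - 3)/(17 - 48) = 191/(-31) = 191*(-1/31) = -191/31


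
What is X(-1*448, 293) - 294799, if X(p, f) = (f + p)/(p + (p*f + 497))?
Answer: -7736410126/26243 ≈ -2.9480e+5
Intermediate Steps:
X(p, f) = (f + p)/(497 + p + f*p) (X(p, f) = (f + p)/(p + (f*p + 497)) = (f + p)/(p + (497 + f*p)) = (f + p)/(497 + p + f*p))
X(-1*448, 293) - 294799 = (293 - 1*448)/(497 - 1*448 + 293*(-1*448)) - 294799 = (293 - 448)/(497 - 448 + 293*(-448)) - 294799 = -155/(497 - 448 - 131264) - 294799 = -155/(-131215) - 294799 = -1/131215*(-155) - 294799 = 31/26243 - 294799 = -7736410126/26243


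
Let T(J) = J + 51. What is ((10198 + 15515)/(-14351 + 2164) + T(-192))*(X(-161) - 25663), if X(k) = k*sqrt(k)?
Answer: 44758325040/12187 + 40113840*I*sqrt(161)/1741 ≈ 3.6726e+6 + 2.9235e+5*I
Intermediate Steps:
T(J) = 51 + J
X(k) = k**(3/2)
((10198 + 15515)/(-14351 + 2164) + T(-192))*(X(-161) - 25663) = ((10198 + 15515)/(-14351 + 2164) + (51 - 192))*((-161)**(3/2) - 25663) = (25713/(-12187) - 141)*(-161*I*sqrt(161) - 25663) = (25713*(-1/12187) - 141)*(-25663 - 161*I*sqrt(161)) = (-25713/12187 - 141)*(-25663 - 161*I*sqrt(161)) = -1744080*(-25663 - 161*I*sqrt(161))/12187 = 44758325040/12187 + 40113840*I*sqrt(161)/1741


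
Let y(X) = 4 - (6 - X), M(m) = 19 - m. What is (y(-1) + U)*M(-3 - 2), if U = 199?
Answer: 4704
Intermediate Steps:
y(X) = -2 + X (y(X) = 4 + (-6 + X) = -2 + X)
(y(-1) + U)*M(-3 - 2) = ((-2 - 1) + 199)*(19 - (-3 - 2)) = (-3 + 199)*(19 - 1*(-5)) = 196*(19 + 5) = 196*24 = 4704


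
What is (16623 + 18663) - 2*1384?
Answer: 32518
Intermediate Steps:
(16623 + 18663) - 2*1384 = 35286 - 2768 = 32518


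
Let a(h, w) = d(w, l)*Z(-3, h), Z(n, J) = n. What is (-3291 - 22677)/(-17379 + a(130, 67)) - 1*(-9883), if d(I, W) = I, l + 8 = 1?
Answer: 14480759/1465 ≈ 9884.5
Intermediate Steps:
l = -7 (l = -8 + 1 = -7)
a(h, w) = -3*w (a(h, w) = w*(-3) = -3*w)
(-3291 - 22677)/(-17379 + a(130, 67)) - 1*(-9883) = (-3291 - 22677)/(-17379 - 3*67) - 1*(-9883) = -25968/(-17379 - 201) + 9883 = -25968/(-17580) + 9883 = -25968*(-1/17580) + 9883 = 2164/1465 + 9883 = 14480759/1465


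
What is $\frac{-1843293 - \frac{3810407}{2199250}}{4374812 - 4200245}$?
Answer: $- \frac{4053865940657}{383916474750} \approx -10.559$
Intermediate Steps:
$\frac{-1843293 - \frac{3810407}{2199250}}{4374812 - 4200245} = \frac{-1843293 - \frac{3810407}{2199250}}{174567} = \left(-1843293 - \frac{3810407}{2199250}\right) \frac{1}{174567} = \left(- \frac{4053865940657}{2199250}\right) \frac{1}{174567} = - \frac{4053865940657}{383916474750}$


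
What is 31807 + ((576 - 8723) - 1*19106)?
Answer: 4554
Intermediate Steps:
31807 + ((576 - 8723) - 1*19106) = 31807 + (-8147 - 19106) = 31807 - 27253 = 4554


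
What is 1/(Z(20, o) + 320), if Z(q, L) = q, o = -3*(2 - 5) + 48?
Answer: 1/340 ≈ 0.0029412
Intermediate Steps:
o = 57 (o = -3*(-3) + 48 = 9 + 48 = 57)
1/(Z(20, o) + 320) = 1/(20 + 320) = 1/340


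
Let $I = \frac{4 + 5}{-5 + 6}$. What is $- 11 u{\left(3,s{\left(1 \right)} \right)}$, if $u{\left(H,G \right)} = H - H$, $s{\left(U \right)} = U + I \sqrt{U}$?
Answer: $0$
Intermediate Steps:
$I = 9$ ($I = \frac{9}{1} = 9 \cdot 1 = 9$)
$s{\left(U \right)} = U + 9 \sqrt{U}$
$u{\left(H,G \right)} = 0$
$- 11 u{\left(3,s{\left(1 \right)} \right)} = \left(-11\right) 0 = 0$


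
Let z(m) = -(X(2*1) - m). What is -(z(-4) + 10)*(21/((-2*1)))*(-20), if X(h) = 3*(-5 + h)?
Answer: -3150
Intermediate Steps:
X(h) = -15 + 3*h
z(m) = 9 + m (z(m) = -((-15 + 3*(2*1)) - m) = -((-15 + 3*2) - m) = -((-15 + 6) - m) = -(-9 - m) = 9 + m)
-(z(-4) + 10)*(21/((-2*1)))*(-20) = -((9 - 4) + 10)*(21/((-2*1)))*(-20) = -(5 + 10)*(21/(-2))*(-20) = -15*(21*(-½))*(-20) = -15*(-21/2)*(-20) = -(-315)*(-20)/2 = -1*3150 = -3150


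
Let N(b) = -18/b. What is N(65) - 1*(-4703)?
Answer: 305677/65 ≈ 4702.7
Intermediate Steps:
N(65) - 1*(-4703) = -18/65 - 1*(-4703) = -18*1/65 + 4703 = -18/65 + 4703 = 305677/65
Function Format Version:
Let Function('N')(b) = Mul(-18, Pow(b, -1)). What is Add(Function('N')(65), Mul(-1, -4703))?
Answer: Rational(305677, 65) ≈ 4702.7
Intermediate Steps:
Add(Function('N')(65), Mul(-1, -4703)) = Add(Mul(-18, Pow(65, -1)), Mul(-1, -4703)) = Add(Mul(-18, Rational(1, 65)), 4703) = Add(Rational(-18, 65), 4703) = Rational(305677, 65)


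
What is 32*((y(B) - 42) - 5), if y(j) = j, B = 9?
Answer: -1216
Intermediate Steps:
32*((y(B) - 42) - 5) = 32*((9 - 42) - 5) = 32*(-33 - 5) = 32*(-38) = -1216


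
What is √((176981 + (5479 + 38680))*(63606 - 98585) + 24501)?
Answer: I*√7735231559 ≈ 87950.0*I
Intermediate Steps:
√((176981 + (5479 + 38680))*(63606 - 98585) + 24501) = √((176981 + 44159)*(-34979) + 24501) = √(221140*(-34979) + 24501) = √(-7735256060 + 24501) = √(-7735231559) = I*√7735231559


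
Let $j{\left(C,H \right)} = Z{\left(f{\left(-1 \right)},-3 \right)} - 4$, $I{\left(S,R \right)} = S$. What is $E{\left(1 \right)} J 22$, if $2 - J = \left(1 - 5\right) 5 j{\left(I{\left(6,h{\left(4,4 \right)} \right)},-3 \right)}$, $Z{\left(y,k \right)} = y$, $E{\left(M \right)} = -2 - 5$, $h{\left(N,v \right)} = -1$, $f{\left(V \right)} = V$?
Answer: $15092$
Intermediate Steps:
$E{\left(M \right)} = -7$
$j{\left(C,H \right)} = -5$ ($j{\left(C,H \right)} = -1 - 4 = -5$)
$J = -98$ ($J = 2 - \left(1 - 5\right) 5 \left(-5\right) = 2 - \left(-4\right) 5 \left(-5\right) = 2 - \left(-20\right) \left(-5\right) = 2 - 100 = -98$)
$E{\left(1 \right)} J 22 = \left(-7\right) \left(-98\right) 22 = 686 \cdot 22 = 15092$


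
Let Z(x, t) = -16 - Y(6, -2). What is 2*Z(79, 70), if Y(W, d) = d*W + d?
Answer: -4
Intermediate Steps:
Y(W, d) = d + W*d (Y(W, d) = W*d + d = d + W*d)
Z(x, t) = -2 (Z(x, t) = -16 - (-2)*(1 + 6) = -16 - (-2)*7 = -16 - 1*(-14) = -16 + 14 = -2)
2*Z(79, 70) = 2*(-2) = -4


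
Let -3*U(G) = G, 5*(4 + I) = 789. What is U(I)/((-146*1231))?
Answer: 769/2695890 ≈ 0.00028525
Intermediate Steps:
I = 769/5 (I = -4 + (1/5)*789 = -4 + 789/5 = 769/5 ≈ 153.80)
U(G) = -G/3
U(I)/((-146*1231)) = (-1/3*769/5)/((-146*1231)) = -769/15/(-179726) = -769/15*(-1/179726) = 769/2695890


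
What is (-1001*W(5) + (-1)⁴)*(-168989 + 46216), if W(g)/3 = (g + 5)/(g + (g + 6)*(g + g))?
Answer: 734550859/23 ≈ 3.1937e+7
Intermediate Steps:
W(g) = 3*(5 + g)/(g + 2*g*(6 + g)) (W(g) = 3*((g + 5)/(g + (g + 6)*(g + g))) = 3*((5 + g)/(g + (6 + g)*(2*g))) = 3*((5 + g)/(g + 2*g*(6 + g))) = 3*(5 + g)/(g + 2*g*(6 + g)))
(-1001*W(5) + (-1)⁴)*(-168989 + 46216) = (-3003*(5 + 5)/(5*(13 + 2*5)) + (-1)⁴)*(-168989 + 46216) = (-3003*10/(5*(13 + 10)) + 1)*(-122773) = (-3003*10/(5*23) + 1)*(-122773) = (-1001*6/23 + 1)*(-122773) = (-6006/23 + 1)*(-122773) = -5983/23*(-122773) = 734550859/23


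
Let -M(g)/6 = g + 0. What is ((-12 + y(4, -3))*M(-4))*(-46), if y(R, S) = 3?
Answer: 9936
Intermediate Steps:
M(g) = -6*g (M(g) = -6*(g + 0) = -6*g)
((-12 + y(4, -3))*M(-4))*(-46) = ((-12 + 3)*(-6*(-4)))*(-46) = -9*24*(-46) = -216*(-46) = 9936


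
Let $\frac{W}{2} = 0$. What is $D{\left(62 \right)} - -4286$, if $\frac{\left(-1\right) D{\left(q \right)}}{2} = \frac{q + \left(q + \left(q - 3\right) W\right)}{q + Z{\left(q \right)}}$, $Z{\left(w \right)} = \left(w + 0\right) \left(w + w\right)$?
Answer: $\frac{535746}{125} \approx 4286.0$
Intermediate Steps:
$W = 0$ ($W = 2 \cdot 0 = 0$)
$Z{\left(w \right)} = 2 w^{2}$ ($Z{\left(w \right)} = w 2 w = 2 w^{2}$)
$D{\left(q \right)} = - \frac{4 q}{q + 2 q^{2}}$ ($D{\left(q \right)} = - 2 \frac{q + \left(q + \left(q - 3\right) 0\right)}{q + 2 q^{2}} = - 2 \frac{q + \left(q + \left(-3 + q\right) 0\right)}{q + 2 q^{2}} = - 2 \frac{q + \left(q + 0\right)}{q + 2 q^{2}} = - 2 \frac{q + q}{q + 2 q^{2}} = - 2 \frac{2 q}{q + 2 q^{2}} = - \frac{4 q}{q + 2 q^{2}}$)
$D{\left(62 \right)} - -4286 = - \frac{4}{1 + 2 \cdot 62} - -4286 = - \frac{4}{1 + 124} + 4286 = - \frac{4}{125} + 4286 = \frac{535746}{125}$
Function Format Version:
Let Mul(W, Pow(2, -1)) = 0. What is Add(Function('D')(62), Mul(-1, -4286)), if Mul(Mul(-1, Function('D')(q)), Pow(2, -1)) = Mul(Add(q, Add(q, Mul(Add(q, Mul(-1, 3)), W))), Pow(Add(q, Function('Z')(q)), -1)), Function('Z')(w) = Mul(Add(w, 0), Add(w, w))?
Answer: Rational(535746, 125) ≈ 4286.0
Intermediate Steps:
W = 0 (W = Mul(2, 0) = 0)
Function('Z')(w) = Mul(2, Pow(w, 2)) (Function('Z')(w) = Mul(w, Mul(2, w)) = Mul(2, Pow(w, 2)))
Function('D')(q) = Mul(-4, q, Pow(Add(q, Mul(2, Pow(q, 2))), -1)) (Function('D')(q) = Mul(-2, Mul(Add(q, Add(q, Mul(Add(q, Mul(-1, 3)), 0))), Pow(Add(q, Mul(2, Pow(q, 2))), -1))) = Mul(-2, Mul(Add(q, Add(q, Mul(Add(q, -3), 0))), Pow(Add(q, Mul(2, Pow(q, 2))), -1))) = Mul(-2, Mul(Add(q, Add(q, Mul(Add(-3, q), 0))), Pow(Add(q, Mul(2, Pow(q, 2))), -1))) = Mul(-2, Mul(Add(q, Add(q, 0)), Pow(Add(q, Mul(2, Pow(q, 2))), -1))) = Mul(-2, Mul(Add(q, q), Pow(Add(q, Mul(2, Pow(q, 2))), -1))) = Mul(-2, Mul(Mul(2, q), Pow(Add(q, Mul(2, Pow(q, 2))), -1))) = Mul(-2, Mul(2, q, Pow(Add(q, Mul(2, Pow(q, 2))), -1))) = Mul(-4, q, Pow(Add(q, Mul(2, Pow(q, 2))), -1)))
Add(Function('D')(62), Mul(-1, -4286)) = Add(Mul(-4, Pow(Add(1, Mul(2, 62)), -1)), Mul(-1, -4286)) = Add(Mul(-4, Pow(Add(1, 124), -1)), 4286) = Add(Mul(-4, Pow(125, -1)), 4286) = Add(Mul(-4, Rational(1, 125)), 4286) = Add(Rational(-4, 125), 4286) = Rational(535746, 125)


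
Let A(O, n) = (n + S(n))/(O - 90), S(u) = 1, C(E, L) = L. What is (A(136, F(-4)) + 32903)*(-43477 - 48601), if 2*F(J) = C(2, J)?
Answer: -69681729943/23 ≈ -3.0296e+9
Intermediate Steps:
F(J) = J/2
A(O, n) = (1 + n)/(-90 + O) (A(O, n) = (n + 1)/(O - 90) = (1 + n)/(-90 + O))
(A(136, F(-4)) + 32903)*(-43477 - 48601) = ((1 + (½)*(-4))/(-90 + 136) + 32903)*(-43477 - 48601) = ((1 - 2)/46 + 32903)*(-92078) = ((1/46)*(-1) + 32903)*(-92078) = (-1/46 + 32903)*(-92078) = (1513537/46)*(-92078) = -69681729943/23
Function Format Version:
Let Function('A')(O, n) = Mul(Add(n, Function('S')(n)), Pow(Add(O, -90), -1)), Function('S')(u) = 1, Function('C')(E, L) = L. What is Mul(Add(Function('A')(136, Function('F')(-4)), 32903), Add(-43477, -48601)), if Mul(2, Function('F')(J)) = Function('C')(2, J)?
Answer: Rational(-69681729943, 23) ≈ -3.0296e+9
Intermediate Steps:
Function('F')(J) = Mul(Rational(1, 2), J)
Function('A')(O, n) = Mul(Pow(Add(-90, O), -1), Add(1, n)) (Function('A')(O, n) = Mul(Add(n, 1), Pow(Add(O, -90), -1)) = Mul(Add(1, n), Pow(Add(-90, O), -1)) = Mul(Pow(Add(-90, O), -1), Add(1, n)))
Mul(Add(Function('A')(136, Function('F')(-4)), 32903), Add(-43477, -48601)) = Mul(Add(Mul(Pow(Add(-90, 136), -1), Add(1, Mul(Rational(1, 2), -4))), 32903), Add(-43477, -48601)) = Mul(Add(Mul(Pow(46, -1), Add(1, -2)), 32903), -92078) = Mul(Add(Mul(Rational(1, 46), -1), 32903), -92078) = Mul(Add(Rational(-1, 46), 32903), -92078) = Mul(Rational(1513537, 46), -92078) = Rational(-69681729943, 23)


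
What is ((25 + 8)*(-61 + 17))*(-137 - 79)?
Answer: 313632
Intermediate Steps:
((25 + 8)*(-61 + 17))*(-137 - 79) = (33*(-44))*(-216) = -1452*(-216) = 313632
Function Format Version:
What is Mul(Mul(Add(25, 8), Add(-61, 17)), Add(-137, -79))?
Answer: 313632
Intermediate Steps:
Mul(Mul(Add(25, 8), Add(-61, 17)), Add(-137, -79)) = Mul(Mul(33, -44), -216) = Mul(-1452, -216) = 313632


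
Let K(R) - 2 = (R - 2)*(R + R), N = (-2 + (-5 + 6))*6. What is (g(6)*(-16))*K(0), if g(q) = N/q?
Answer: 32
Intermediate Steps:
N = -6 (N = (-2 + 1)*6 = -1*6 = -6)
K(R) = 2 + 2*R*(-2 + R) (K(R) = 2 + (R - 2)*(R + R) = 2 + (-2 + R)*(2*R) = 2 + 2*R*(-2 + R))
g(q) = -6/q
(g(6)*(-16))*K(0) = (-6/6*(-16))*(2 - 4*0 + 2*0²) = (-6*⅙*(-16))*(2 + 0 + 2*0) = (-1*(-16))*(2 + 0 + 0) = 16*2 = 32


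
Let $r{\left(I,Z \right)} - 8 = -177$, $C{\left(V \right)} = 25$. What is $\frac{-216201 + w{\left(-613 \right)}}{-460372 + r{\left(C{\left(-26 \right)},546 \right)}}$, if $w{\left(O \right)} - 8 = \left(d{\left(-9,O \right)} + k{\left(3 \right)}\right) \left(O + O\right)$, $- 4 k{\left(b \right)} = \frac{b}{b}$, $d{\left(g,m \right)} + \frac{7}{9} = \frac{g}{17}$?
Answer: $\frac{65570869}{140925546} \approx 0.46529$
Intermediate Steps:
$r{\left(I,Z \right)} = -169$ ($r{\left(I,Z \right)} = 8 - 177 = -169$)
$d{\left(g,m \right)} = - \frac{7}{9} + \frac{g}{17}$
$k{\left(b \right)} = - \frac{1}{4}$ ($k{\left(b \right)} = - \frac{b \frac{1}{b}}{4} = \left(- \frac{1}{4}\right) 1 = - \frac{1}{4}$)
$w{\left(O \right)} = 8 - \frac{953 O}{306}$ ($w{\left(O \right)} = 8 + \left(\left(- \frac{7}{9} + \frac{1}{17} \left(-9\right)\right) - \frac{1}{4}\right) \left(O + O\right) = 8 + \left(\left(- \frac{7}{9} - \frac{9}{17}\right) - \frac{1}{4}\right) 2 O = 8 + \left(- \frac{200}{153} - \frac{1}{4}\right) 2 O = 8 - \frac{953 \cdot 2 O}{612} = 8 - \frac{953 O}{306}$)
$\frac{-216201 + w{\left(-613 \right)}}{-460372 + r{\left(C{\left(-26 \right)},546 \right)}} = \frac{-216201 + \left(8 - - \frac{584189}{306}\right)}{-460372 - 169} = \frac{-216201 + \left(8 + \frac{584189}{306}\right)}{-460541} = \left(-216201 + \frac{586637}{306}\right) \left(- \frac{1}{460541}\right) = \left(- \frac{65570869}{306}\right) \left(- \frac{1}{460541}\right) = \frac{65570869}{140925546}$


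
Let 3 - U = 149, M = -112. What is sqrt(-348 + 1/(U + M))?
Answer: I*sqrt(23164530)/258 ≈ 18.655*I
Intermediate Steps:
U = -146 (U = 3 - 1*149 = 3 - 149 = -146)
sqrt(-348 + 1/(U + M)) = sqrt(-348 + 1/(-146 - 112)) = sqrt(-348 + 1/(-258)) = sqrt(-348 - 1/258) = sqrt(-89785/258) = I*sqrt(23164530)/258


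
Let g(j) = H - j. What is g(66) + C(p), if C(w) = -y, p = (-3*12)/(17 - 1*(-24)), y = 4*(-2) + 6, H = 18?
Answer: -46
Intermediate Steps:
y = -2 (y = -8 + 6 = -2)
p = -36/41 (p = -36/(17 + 24) = -36/41 ≈ -0.87805)
g(j) = 18 - j
C(w) = 2 (C(w) = -1*(-2) = 2)
g(66) + C(p) = (18 - 1*66) + 2 = (18 - 66) + 2 = -48 + 2 = -46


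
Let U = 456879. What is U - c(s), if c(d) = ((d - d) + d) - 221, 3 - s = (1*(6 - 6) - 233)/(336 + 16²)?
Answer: 270601191/592 ≈ 4.5710e+5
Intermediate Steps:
s = 2009/592 (s = 3 - (1*(6 - 6) - 233)/(336 + 16²) = 3 - (1*0 - 233)/(336 + 256) = 3 - (0 - 233)/592 = 3 - (-233)/592 = 3 - 1*(-233/592) = 3 + 233/592 = 2009/592 ≈ 3.3936)
c(d) = -221 + d (c(d) = (0 + d) - 221 = d - 221 = -221 + d)
U - c(s) = 456879 - (-221 + 2009/592) = 456879 - 1*(-128823/592) = 456879 + 128823/592 = 270601191/592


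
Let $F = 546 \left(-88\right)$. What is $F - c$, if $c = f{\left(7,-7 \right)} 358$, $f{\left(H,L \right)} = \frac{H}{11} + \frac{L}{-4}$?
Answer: $- \frac{1075851}{22} \approx -48902.0$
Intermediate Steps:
$f{\left(H,L \right)} = - \frac{L}{4} + \frac{H}{11}$ ($f{\left(H,L \right)} = H \frac{1}{11} + L \left(- \frac{1}{4}\right) = \frac{H}{11} - \frac{L}{4} = - \frac{L}{4} + \frac{H}{11}$)
$c = \frac{18795}{22}$ ($c = \left(\left(- \frac{1}{4}\right) \left(-7\right) + \frac{1}{11} \cdot 7\right) 358 = \left(\frac{7}{4} + \frac{7}{11}\right) 358 = \frac{105}{44} \cdot 358 = \frac{18795}{22} \approx 854.32$)
$F = -48048$
$F - c = -48048 - \frac{18795}{22} = - \frac{1075851}{22}$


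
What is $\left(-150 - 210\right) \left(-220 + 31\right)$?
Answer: $68040$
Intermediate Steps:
$\left(-150 - 210\right) \left(-220 + 31\right) = \left(-360\right) \left(-189\right) = 68040$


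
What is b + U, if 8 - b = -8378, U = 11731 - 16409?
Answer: 3708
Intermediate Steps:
U = -4678
b = 8386 (b = 8 - 1*(-8378) = 8 + 8378 = 8386)
b + U = 8386 - 4678 = 3708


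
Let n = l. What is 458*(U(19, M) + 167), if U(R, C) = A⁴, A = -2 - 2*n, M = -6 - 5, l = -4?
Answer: 670054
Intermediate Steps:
M = -11
n = -4
A = 6 (A = -2 - 2*(-4) = -2 + 8 = 6)
U(R, C) = 1296 (U(R, C) = 6⁴ = 1296)
458*(U(19, M) + 167) = 458*(1296 + 167) = 458*1463 = 670054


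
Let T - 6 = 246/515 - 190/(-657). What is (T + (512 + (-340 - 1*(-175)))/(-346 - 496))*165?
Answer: 19914792689/18992994 ≈ 1048.5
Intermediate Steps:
T = 2289602/338355 (T = 6 + (246/515 - 190/(-657)) = 6 + (246*(1/515) - 190*(-1/657)) = 6 + (246/515 + 190/657) = 6 + 259472/338355 = 2289602/338355 ≈ 6.7669)
(T + (512 + (-340 - 1*(-175)))/(-346 - 496))*165 = (2289602/338355 + (512 + (-340 - 1*(-175)))/(-346 - 496))*165 = (2289602/338355 + (512 + (-340 + 175))/(-842))*165 = (2289602/338355 + (512 - 165)*(-1/842))*165 = (2289602/338355 + 347*(-1/842))*165 = (2289602/338355 - 347/842)*165 = (1810435699/284894910)*165 = 19914792689/18992994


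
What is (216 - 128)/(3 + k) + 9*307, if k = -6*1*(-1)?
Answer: 24955/9 ≈ 2772.8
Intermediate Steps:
k = 6 (k = -6*(-1) = 6)
(216 - 128)/(3 + k) + 9*307 = (216 - 128)/(3 + 6) + 9*307 = 88/9 + 2763 = 24955/9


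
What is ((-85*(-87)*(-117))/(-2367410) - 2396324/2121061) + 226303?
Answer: 227271760727264261/1004284204402 ≈ 2.2630e+5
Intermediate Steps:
((-85*(-87)*(-117))/(-2367410) - 2396324/2121061) + 226303 = ((7395*(-117))*(-1/2367410) - 2396324*1/2121061) + 226303 = (-865215*(-1/2367410) - 2396324/2121061) + 226303 = (173043/473482 - 2396324/2121061) + 226303 = -767581521545/1004284204402 + 226303 = 227271760727264261/1004284204402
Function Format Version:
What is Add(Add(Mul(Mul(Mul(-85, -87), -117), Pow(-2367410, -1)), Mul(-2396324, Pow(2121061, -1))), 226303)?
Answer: Rational(227271760727264261, 1004284204402) ≈ 2.2630e+5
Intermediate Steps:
Add(Add(Mul(Mul(Mul(-85, -87), -117), Pow(-2367410, -1)), Mul(-2396324, Pow(2121061, -1))), 226303) = Add(Add(Mul(Mul(7395, -117), Rational(-1, 2367410)), Mul(-2396324, Rational(1, 2121061))), 226303) = Add(Add(Mul(-865215, Rational(-1, 2367410)), Rational(-2396324, 2121061)), 226303) = Add(Add(Rational(173043, 473482), Rational(-2396324, 2121061)), 226303) = Add(Rational(-767581521545, 1004284204402), 226303) = Rational(227271760727264261, 1004284204402)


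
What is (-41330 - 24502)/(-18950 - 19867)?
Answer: 21944/12939 ≈ 1.6960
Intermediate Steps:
(-41330 - 24502)/(-18950 - 19867) = -65832/(-38817) = -65832*(-1/38817) = 21944/12939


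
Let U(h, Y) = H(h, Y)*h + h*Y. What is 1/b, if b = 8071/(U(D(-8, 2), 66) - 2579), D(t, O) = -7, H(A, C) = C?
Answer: -3503/8071 ≈ -0.43402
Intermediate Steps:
U(h, Y) = 2*Y*h (U(h, Y) = Y*h + h*Y = Y*h + Y*h = 2*Y*h)
b = -8071/3503 (b = 8071/(2*66*(-7) - 2579) = 8071/(-924 - 2579) = 8071/(-3503) = 8071*(-1/3503) = -8071/3503 ≈ -2.3040)
1/b = 1/(-8071/3503) = -3503/8071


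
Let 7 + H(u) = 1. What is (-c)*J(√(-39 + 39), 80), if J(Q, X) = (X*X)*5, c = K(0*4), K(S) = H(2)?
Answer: 192000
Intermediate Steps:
H(u) = -6 (H(u) = -7 + 1 = -6)
K(S) = -6
c = -6
J(Q, X) = 5*X² (J(Q, X) = X²*5 = 5*X²)
(-c)*J(√(-39 + 39), 80) = (-1*(-6))*(5*80²) = 6*(5*6400) = 6*32000 = 192000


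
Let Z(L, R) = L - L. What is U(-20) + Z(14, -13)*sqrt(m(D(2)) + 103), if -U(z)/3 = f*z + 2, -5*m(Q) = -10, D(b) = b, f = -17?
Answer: -1026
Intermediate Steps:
Z(L, R) = 0
m(Q) = 2 (m(Q) = -1/5*(-10) = 2)
U(z) = -6 + 51*z (U(z) = -3*(-17*z + 2) = -3*(2 - 17*z) = -6 + 51*z)
U(-20) + Z(14, -13)*sqrt(m(D(2)) + 103) = (-6 + 51*(-20)) + 0*sqrt(2 + 103) = (-6 - 1020) + 0*sqrt(105) = -1026 + 0 = -1026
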